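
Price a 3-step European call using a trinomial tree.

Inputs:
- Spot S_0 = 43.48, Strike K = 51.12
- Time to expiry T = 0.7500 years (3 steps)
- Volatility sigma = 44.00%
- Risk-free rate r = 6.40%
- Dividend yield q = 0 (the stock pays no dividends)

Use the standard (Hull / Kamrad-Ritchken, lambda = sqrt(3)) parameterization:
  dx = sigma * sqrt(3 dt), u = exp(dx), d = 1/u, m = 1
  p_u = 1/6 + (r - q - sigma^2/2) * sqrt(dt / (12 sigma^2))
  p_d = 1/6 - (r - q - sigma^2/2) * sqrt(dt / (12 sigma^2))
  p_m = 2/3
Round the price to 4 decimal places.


dt = T/N = 0.250000; dx = sigma*sqrt(3*dt) = 0.381051
u = exp(dx) = 1.463823; d = 1/u = 0.683143
p_u = 0.155907, p_m = 0.666667, p_d = 0.177426
Discount per step: exp(-r*dt) = 0.984127
Stock lattice S(k, j) with j the centered position index:
  k=0: S(0,+0) = 43.4800
  k=1: S(1,-1) = 29.7031; S(1,+0) = 43.4800; S(1,+1) = 63.6470
  k=2: S(2,-2) = 20.2914; S(2,-1) = 29.7031; S(2,+0) = 43.4800; S(2,+1) = 63.6470; S(2,+2) = 93.1679
  k=3: S(3,-3) = 13.8619; S(3,-2) = 20.2914; S(3,-1) = 29.7031; S(3,+0) = 43.4800; S(3,+1) = 63.6470; S(3,+2) = 93.1679; S(3,+3) = 136.3813
Terminal payoffs V(N, j) = max(S_T - K, 0):
  V(3,-3) = 0.000000; V(3,-2) = 0.000000; V(3,-1) = 0.000000; V(3,+0) = 0.000000; V(3,+1) = 12.527003; V(3,+2) = 42.047916; V(3,+3) = 85.261294
Backward induction: V(k, j) = exp(-r*dt) * [p_u * V(k+1, j+1) + p_m * V(k+1, j) + p_d * V(k+1, j-1)]
  V(2,-2) = exp(-r*dt) * [p_u*0.000000 + p_m*0.000000 + p_d*0.000000] = 0.000000
  V(2,-1) = exp(-r*dt) * [p_u*0.000000 + p_m*0.000000 + p_d*0.000000] = 0.000000
  V(2,+0) = exp(-r*dt) * [p_u*12.527003 + p_m*0.000000 + p_d*0.000000] = 1.922047
  V(2,+1) = exp(-r*dt) * [p_u*42.047916 + p_m*12.527003 + p_d*0.000000] = 14.670286
  V(2,+2) = exp(-r*dt) * [p_u*85.261294 + p_m*42.047916 + p_d*12.527003] = 42.856180
  V(1,-1) = exp(-r*dt) * [p_u*1.922047 + p_m*0.000000 + p_d*0.000000] = 0.294904
  V(1,+0) = exp(-r*dt) * [p_u*14.670286 + p_m*1.922047 + p_d*0.000000] = 3.511921
  V(1,+1) = exp(-r*dt) * [p_u*42.856180 + p_m*14.670286 + p_d*1.922047] = 16.536084
  V(0,+0) = exp(-r*dt) * [p_u*16.536084 + p_m*3.511921 + p_d*0.294904] = 4.892781

Answer: Price = V(0,0) = 4.8928


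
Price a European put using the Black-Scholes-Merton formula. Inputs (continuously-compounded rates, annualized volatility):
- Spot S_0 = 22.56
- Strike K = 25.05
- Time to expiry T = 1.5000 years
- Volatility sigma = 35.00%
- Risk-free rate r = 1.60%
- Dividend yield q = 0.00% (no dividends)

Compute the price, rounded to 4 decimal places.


d1 = (ln(S/K) + (r - q + 0.5*sigma^2) * T) / (sigma * sqrt(T)) = 0.02608030
d2 = d1 - sigma * sqrt(T) = -0.40258041
exp(-rT) = 0.97628571; exp(-qT) = 1.00000000
P = K * exp(-rT) * N(-d2) - S_0 * exp(-qT) * N(-d1)
N(-d1) = 0.48959665; N(-d2) = 0.65637154
P = 25.0500 * 0.97628571 * 0.65637154 - 22.5600 * 1.00000000 * 0.48959665 = 5.0069

Answer: Price = 5.0069


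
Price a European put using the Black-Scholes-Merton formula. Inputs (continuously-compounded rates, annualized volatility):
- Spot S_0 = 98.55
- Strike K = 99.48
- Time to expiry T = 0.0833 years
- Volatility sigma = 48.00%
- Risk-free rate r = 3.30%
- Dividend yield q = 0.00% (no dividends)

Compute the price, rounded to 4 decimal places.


d1 = (ln(S/K) + (r - q + 0.5*sigma^2) * T) / (sigma * sqrt(T)) = 0.02131191
d2 = d1 - sigma * sqrt(T) = -0.11722444
exp(-rT) = 0.99725487; exp(-qT) = 1.00000000
P = K * exp(-rT) * N(-d2) - S_0 * exp(-qT) * N(-d1)
N(-d1) = 0.49149842; N(-d2) = 0.54665890
P = 99.4800 * 0.99725487 * 0.54665890 - 98.5500 * 1.00000000 * 0.49149842 = 5.7952

Answer: Price = 5.7952


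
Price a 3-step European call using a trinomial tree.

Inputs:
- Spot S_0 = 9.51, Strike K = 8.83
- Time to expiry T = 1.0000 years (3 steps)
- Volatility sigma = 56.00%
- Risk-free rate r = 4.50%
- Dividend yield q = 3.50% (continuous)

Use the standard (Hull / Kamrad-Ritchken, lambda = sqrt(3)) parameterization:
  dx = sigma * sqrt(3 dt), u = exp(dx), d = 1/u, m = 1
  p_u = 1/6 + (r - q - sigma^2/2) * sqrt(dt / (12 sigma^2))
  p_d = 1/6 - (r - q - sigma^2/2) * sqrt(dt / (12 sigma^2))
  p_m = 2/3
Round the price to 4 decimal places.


dt = T/N = 0.333333; dx = sigma*sqrt(3*dt) = 0.560000
u = exp(dx) = 1.750673; d = 1/u = 0.571209
p_u = 0.122976, p_m = 0.666667, p_d = 0.210357
Discount per step: exp(-r*dt) = 0.985112
Stock lattice S(k, j) with j the centered position index:
  k=0: S(0,+0) = 9.5100
  k=1: S(1,-1) = 5.4322; S(1,+0) = 9.5100; S(1,+1) = 16.6489
  k=2: S(2,-2) = 3.1029; S(2,-1) = 5.4322; S(2,+0) = 9.5100; S(2,+1) = 16.6489; S(2,+2) = 29.1468
  k=3: S(3,-3) = 1.7724; S(3,-2) = 3.1029; S(3,-1) = 5.4322; S(3,+0) = 9.5100; S(3,+1) = 16.6489; S(3,+2) = 29.1468; S(3,+3) = 51.0264
Terminal payoffs V(N, j) = max(S_T - K, 0):
  V(3,-3) = 0.000000; V(3,-2) = 0.000000; V(3,-1) = 0.000000; V(3,+0) = 0.680000; V(3,+1) = 7.818895; V(3,+2) = 20.316763; V(3,+3) = 42.196437
Backward induction: V(k, j) = exp(-r*dt) * [p_u * V(k+1, j+1) + p_m * V(k+1, j) + p_d * V(k+1, j-1)]
  V(2,-2) = exp(-r*dt) * [p_u*0.000000 + p_m*0.000000 + p_d*0.000000] = 0.000000
  V(2,-1) = exp(-r*dt) * [p_u*0.680000 + p_m*0.000000 + p_d*0.000000] = 0.082379
  V(2,+0) = exp(-r*dt) * [p_u*7.818895 + p_m*0.680000 + p_d*0.000000] = 1.393807
  V(2,+1) = exp(-r*dt) * [p_u*20.316763 + p_m*7.818895 + p_d*0.680000] = 7.737185
  V(2,+2) = exp(-r*dt) * [p_u*42.196437 + p_m*20.316763 + p_d*7.818895] = 20.075031
  V(1,-1) = exp(-r*dt) * [p_u*1.393807 + p_m*0.082379 + p_d*0.000000] = 0.222955
  V(1,+0) = exp(-r*dt) * [p_u*7.737185 + p_m*1.393807 + p_d*0.082379] = 1.869765
  V(1,+1) = exp(-r*dt) * [p_u*20.075031 + p_m*7.737185 + p_d*1.393807] = 7.802157
  V(0,+0) = exp(-r*dt) * [p_u*7.802157 + p_m*1.869765 + p_d*0.222955] = 2.219349

Answer: Price = V(0,0) = 2.2193


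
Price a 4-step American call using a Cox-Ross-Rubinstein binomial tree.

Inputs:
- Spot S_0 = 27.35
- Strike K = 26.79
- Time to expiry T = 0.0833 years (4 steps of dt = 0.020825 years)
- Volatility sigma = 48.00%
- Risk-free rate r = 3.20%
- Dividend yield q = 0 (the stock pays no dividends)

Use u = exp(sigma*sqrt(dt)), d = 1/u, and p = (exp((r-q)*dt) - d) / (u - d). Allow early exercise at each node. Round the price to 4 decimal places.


dt = T/N = 0.020825
u = exp(sigma*sqrt(dt)) = 1.071724; d = 1/u = 0.933076
p = (exp((r-q)*dt) - d) / (u - d) = 0.487498
Discount per step: exp(-r*dt) = 0.999334
Stock lattice S(k, i) with i counting down-moves:
  k=0: S(0,0) = 27.3500
  k=1: S(1,0) = 29.3116; S(1,1) = 25.5196
  k=2: S(2,0) = 31.4140; S(2,1) = 27.3500; S(2,2) = 23.8118
  k=3: S(3,0) = 33.6671; S(3,1) = 29.3116; S(3,2) = 25.5196; S(3,3) = 22.2182
  k=4: S(4,0) = 36.0818; S(4,1) = 31.4140; S(4,2) = 27.3500; S(4,3) = 23.8118; S(4,4) = 20.7313
Terminal payoffs V(N, i) = max(S_T - K, 0):
  V(4,0) = 9.291823; V(4,1) = 4.623976; V(4,2) = 0.560000; V(4,3) = 0.000000; V(4,4) = 0.000000
Backward induction: V(k, i) = exp(-r*dt) * [p * V(k+1, i) + (1-p) * V(k+1, i+1)]; then take max(V_cont, immediate exercise) for American.
  V(3,0) = exp(-r*dt) * [p*9.291823 + (1-p)*4.623976] = 6.894945; exercise = 6.877098; V(3,0) = max -> 6.894945
  V(3,1) = exp(-r*dt) * [p*4.623976 + (1-p)*0.560000] = 2.539487; exercise = 2.521640; V(3,1) = max -> 2.539487
  V(3,2) = exp(-r*dt) * [p*0.560000 + (1-p)*0.000000] = 0.272817; exercise = 0.000000; V(3,2) = max -> 0.272817
  V(3,3) = exp(-r*dt) * [p*0.000000 + (1-p)*0.000000] = 0.000000; exercise = 0.000000; V(3,3) = max -> 0.000000
  V(2,0) = exp(-r*dt) * [p*6.894945 + (1-p)*2.539487] = 4.659658; exercise = 4.623976; V(2,0) = max -> 4.659658
  V(2,1) = exp(-r*dt) * [p*2.539487 + (1-p)*0.272817] = 1.376896; exercise = 0.560000; V(2,1) = max -> 1.376896
  V(2,2) = exp(-r*dt) * [p*0.272817 + (1-p)*0.000000] = 0.132909; exercise = 0.000000; V(2,2) = max -> 0.132909
  V(1,0) = exp(-r*dt) * [p*4.659658 + (1-p)*1.376896] = 2.975252; exercise = 2.521640; V(1,0) = max -> 2.975252
  V(1,1) = exp(-r*dt) * [p*1.376896 + (1-p)*0.132909] = 0.738858; exercise = 0.000000; V(1,1) = max -> 0.738858
  V(0,0) = exp(-r*dt) * [p*2.975252 + (1-p)*0.738858] = 1.827877; exercise = 0.560000; V(0,0) = max -> 1.827877

Answer: Price = V(0,0) = 1.8279


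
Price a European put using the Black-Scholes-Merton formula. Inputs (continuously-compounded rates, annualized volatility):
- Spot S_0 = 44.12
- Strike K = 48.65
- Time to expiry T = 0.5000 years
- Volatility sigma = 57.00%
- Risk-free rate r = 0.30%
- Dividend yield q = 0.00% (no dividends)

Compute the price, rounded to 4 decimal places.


Answer: Price = 9.8380

Derivation:
d1 = (ln(S/K) + (r - q + 0.5*sigma^2) * T) / (sigma * sqrt(T)) = -0.03724992
d2 = d1 - sigma * sqrt(T) = -0.44030079
exp(-rT) = 0.99850112; exp(-qT) = 1.00000000
P = K * exp(-rT) * N(-d2) - S_0 * exp(-qT) * N(-d1)
N(-d1) = 0.51485713; N(-d2) = 0.67014037
P = 48.6500 * 0.99850112 * 0.67014037 - 44.1200 * 1.00000000 * 0.51485713 = 9.8380


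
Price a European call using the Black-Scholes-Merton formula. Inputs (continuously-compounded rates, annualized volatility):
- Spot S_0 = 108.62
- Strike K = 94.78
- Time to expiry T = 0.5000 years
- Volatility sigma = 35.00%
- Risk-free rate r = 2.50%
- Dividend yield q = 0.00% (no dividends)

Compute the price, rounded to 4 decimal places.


d1 = (ln(S/K) + (r - q + 0.5*sigma^2) * T) / (sigma * sqrt(T)) = 0.72497491
d2 = d1 - sigma * sqrt(T) = 0.47748754
exp(-rT) = 0.98757780; exp(-qT) = 1.00000000
C = S_0 * exp(-qT) * N(d1) - K * exp(-rT) * N(d2)
N(d1) = 0.76576629; N(d2) = 0.68349250
C = 108.6200 * 1.00000000 * 0.76576629 - 94.7800 * 0.98757780 * 0.68349250 = 19.2008

Answer: Price = 19.2008


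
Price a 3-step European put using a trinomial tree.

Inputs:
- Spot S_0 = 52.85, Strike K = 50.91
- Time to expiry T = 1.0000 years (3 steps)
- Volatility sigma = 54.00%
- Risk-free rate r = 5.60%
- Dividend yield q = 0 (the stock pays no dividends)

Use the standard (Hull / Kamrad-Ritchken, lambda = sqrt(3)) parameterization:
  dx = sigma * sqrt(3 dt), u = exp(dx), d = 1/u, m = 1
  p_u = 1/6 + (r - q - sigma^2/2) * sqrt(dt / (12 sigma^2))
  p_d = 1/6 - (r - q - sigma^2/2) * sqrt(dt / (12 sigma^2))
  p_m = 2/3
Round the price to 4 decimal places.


dt = T/N = 0.333333; dx = sigma*sqrt(3*dt) = 0.540000
u = exp(dx) = 1.716007; d = 1/u = 0.582748
p_u = 0.138951, p_m = 0.666667, p_d = 0.194383
Discount per step: exp(-r*dt) = 0.981506
Stock lattice S(k, j) with j the centered position index:
  k=0: S(0,+0) = 52.8500
  k=1: S(1,-1) = 30.7982; S(1,+0) = 52.8500; S(1,+1) = 90.6910
  k=2: S(2,-2) = 17.9476; S(2,-1) = 30.7982; S(2,+0) = 52.8500; S(2,+1) = 90.6910; S(2,+2) = 155.6263
  k=3: S(3,-3) = 10.4589; S(3,-2) = 17.9476; S(3,-1) = 30.7982; S(3,+0) = 52.8500; S(3,+1) = 90.6910; S(3,+2) = 155.6263; S(3,+3) = 267.0558
Terminal payoffs V(N, j) = max(K - S_T, 0):
  V(3,-3) = 40.451054; V(3,-2) = 32.962376; V(3,-1) = 20.111755; V(3,+0) = 0.000000; V(3,+1) = 0.000000; V(3,+2) = 0.000000; V(3,+3) = 0.000000
Backward induction: V(k, j) = exp(-r*dt) * [p_u * V(k+1, j+1) + p_m * V(k+1, j) + p_d * V(k+1, j-1)]
  V(2,-2) = exp(-r*dt) * [p_u*20.111755 + p_m*32.962376 + p_d*40.451054] = 32.028955
  V(2,-1) = exp(-r*dt) * [p_u*0.000000 + p_m*20.111755 + p_d*32.962376] = 19.448701
  V(2,+0) = exp(-r*dt) * [p_u*0.000000 + p_m*0.000000 + p_d*20.111755] = 3.837079
  V(2,+1) = exp(-r*dt) * [p_u*0.000000 + p_m*0.000000 + p_d*0.000000] = 0.000000
  V(2,+2) = exp(-r*dt) * [p_u*0.000000 + p_m*0.000000 + p_d*0.000000] = 0.000000
  V(1,-1) = exp(-r*dt) * [p_u*3.837079 + p_m*19.448701 + p_d*32.028955] = 19.360059
  V(1,+0) = exp(-r*dt) * [p_u*0.000000 + p_m*3.837079 + p_d*19.448701] = 6.221322
  V(1,+1) = exp(-r*dt) * [p_u*0.000000 + p_m*0.000000 + p_d*3.837079] = 0.732068
  V(0,+0) = exp(-r*dt) * [p_u*0.732068 + p_m*6.221322 + p_d*19.360059] = 7.864350

Answer: Price = V(0,0) = 7.8644


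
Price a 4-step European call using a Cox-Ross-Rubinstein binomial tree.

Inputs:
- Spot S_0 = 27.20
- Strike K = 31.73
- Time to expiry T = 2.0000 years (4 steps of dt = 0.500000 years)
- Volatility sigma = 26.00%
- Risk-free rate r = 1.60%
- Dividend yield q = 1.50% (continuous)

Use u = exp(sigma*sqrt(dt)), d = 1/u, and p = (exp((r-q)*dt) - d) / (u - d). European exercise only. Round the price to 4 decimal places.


Answer: Price = V(0,0) = 2.5500

Derivation:
dt = T/N = 0.500000
u = exp(sigma*sqrt(dt)) = 1.201833; d = 1/u = 0.832062
p = (exp((r-q)*dt) - d) / (u - d) = 0.455520
Discount per step: exp(-r*dt) = 0.992032
Stock lattice S(k, i) with i counting down-moves:
  k=0: S(0,0) = 27.2000
  k=1: S(1,0) = 32.6899; S(1,1) = 22.6321
  k=2: S(2,0) = 39.2877; S(2,1) = 27.2000; S(2,2) = 18.8313
  k=3: S(3,0) = 47.2173; S(3,1) = 32.6899; S(3,2) = 22.6321; S(3,3) = 15.6688
  k=4: S(4,0) = 56.7473; S(4,1) = 39.2877; S(4,2) = 27.2000; S(4,3) = 18.8313; S(4,4) = 13.0374
Terminal payoffs V(N, i) = max(S_T - K, 0):
  V(4,0) = 25.017297; V(4,1) = 7.557740; V(4,2) = 0.000000; V(4,3) = 0.000000; V(4,4) = 0.000000
Backward induction: V(k, i) = exp(-r*dt) * [p * V(k+1, i) + (1-p) * V(k+1, i+1)].
  V(3,0) = exp(-r*dt) * [p*25.017297 + (1-p)*7.557740] = 15.387318
  V(3,1) = exp(-r*dt) * [p*7.557740 + (1-p)*0.000000] = 3.415267
  V(3,2) = exp(-r*dt) * [p*0.000000 + (1-p)*0.000000] = 0.000000
  V(3,3) = exp(-r*dt) * [p*0.000000 + (1-p)*0.000000] = 0.000000
  V(2,0) = exp(-r*dt) * [p*15.387318 + (1-p)*3.415267] = 8.798104
  V(2,1) = exp(-r*dt) * [p*3.415267 + (1-p)*0.000000] = 1.543325
  V(2,2) = exp(-r*dt) * [p*0.000000 + (1-p)*0.000000] = 0.000000
  V(1,0) = exp(-r*dt) * [p*8.798104 + (1-p)*1.543325] = 4.809390
  V(1,1) = exp(-r*dt) * [p*1.543325 + (1-p)*0.000000] = 0.697413
  V(0,0) = exp(-r*dt) * [p*4.809390 + (1-p)*0.697413] = 2.550017


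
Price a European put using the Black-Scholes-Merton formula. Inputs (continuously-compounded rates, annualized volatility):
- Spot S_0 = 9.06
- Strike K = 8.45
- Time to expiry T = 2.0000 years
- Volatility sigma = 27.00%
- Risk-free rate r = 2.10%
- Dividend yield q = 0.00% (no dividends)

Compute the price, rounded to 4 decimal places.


Answer: Price = 0.8750

Derivation:
d1 = (ln(S/K) + (r - q + 0.5*sigma^2) * T) / (sigma * sqrt(T)) = 0.48345854
d2 = d1 - sigma * sqrt(T) = 0.10162088
exp(-rT) = 0.95886978; exp(-qT) = 1.00000000
P = K * exp(-rT) * N(-d2) - S_0 * exp(-qT) * N(-d1)
N(-d1) = 0.31438510; N(-d2) = 0.45952880
P = 8.4500 * 0.95886978 * 0.45952880 - 9.0600 * 1.00000000 * 0.31438510 = 0.8750


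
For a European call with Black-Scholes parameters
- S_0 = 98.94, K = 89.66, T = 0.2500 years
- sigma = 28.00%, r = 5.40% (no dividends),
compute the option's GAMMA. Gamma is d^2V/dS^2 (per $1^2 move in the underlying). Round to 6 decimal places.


d1 = 0.8699204791; d2 = 0.7299204791
phi(d1) = 0.2732633346; exp(-qT) = 1.0000000000; exp(-rT) = 0.9865907163
Gamma = exp(-qT) * phi(d1) / (S * sigma * sqrt(T)) = 1.0000000000 * 0.2732633346 / (98.9400 * 0.2800 * 0.5000000000) = 0.019728

Answer: Gamma = 0.019728


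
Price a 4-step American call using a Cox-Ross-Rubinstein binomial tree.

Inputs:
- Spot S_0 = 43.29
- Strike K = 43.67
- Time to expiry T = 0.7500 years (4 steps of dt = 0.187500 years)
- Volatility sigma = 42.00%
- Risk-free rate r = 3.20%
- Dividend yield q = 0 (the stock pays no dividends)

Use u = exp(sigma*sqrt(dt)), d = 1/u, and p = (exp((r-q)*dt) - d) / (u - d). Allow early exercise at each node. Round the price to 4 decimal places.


Answer: Price = V(0,0) = 6.2282

Derivation:
dt = T/N = 0.187500
u = exp(sigma*sqrt(dt)) = 1.199453; d = 1/u = 0.833714
p = (exp((r-q)*dt) - d) / (u - d) = 0.471113
Discount per step: exp(-r*dt) = 0.994018
Stock lattice S(k, i) with i counting down-moves:
  k=0: S(0,0) = 43.2900
  k=1: S(1,0) = 51.9243; S(1,1) = 36.0915
  k=2: S(2,0) = 62.2807; S(2,1) = 43.2900; S(2,2) = 30.0899
  k=3: S(3,0) = 74.7028; S(3,1) = 51.9243; S(3,2) = 36.0915; S(3,3) = 25.0864
  k=4: S(4,0) = 89.6025; S(4,1) = 62.2807; S(4,2) = 43.2900; S(4,3) = 30.0899; S(4,4) = 20.9149
Terminal payoffs V(N, i) = max(S_T - K, 0):
  V(4,0) = 45.932480; V(4,1) = 18.610746; V(4,2) = 0.000000; V(4,3) = 0.000000; V(4,4) = 0.000000
Backward induction: V(k, i) = exp(-r*dt) * [p * V(k+1, i) + (1-p) * V(k+1, i+1)]; then take max(V_cont, immediate exercise) for American.
  V(3,0) = exp(-r*dt) * [p*45.932480 + (1-p)*18.610746] = 31.294042; exercise = 31.032807; V(3,0) = max -> 31.294042
  V(3,1) = exp(-r*dt) * [p*18.610746 + (1-p)*0.000000] = 8.715316; exercise = 8.254306; V(3,1) = max -> 8.715316
  V(3,2) = exp(-r*dt) * [p*0.000000 + (1-p)*0.000000] = 0.000000; exercise = 0.000000; V(3,2) = max -> 0.000000
  V(3,3) = exp(-r*dt) * [p*0.000000 + (1-p)*0.000000] = 0.000000; exercise = 0.000000; V(3,3) = max -> 0.000000
  V(2,0) = exp(-r*dt) * [p*31.294042 + (1-p)*8.715316] = 19.236681; exercise = 18.610746; V(2,0) = max -> 19.236681
  V(2,1) = exp(-r*dt) * [p*8.715316 + (1-p)*0.000000] = 4.081337; exercise = 0.000000; V(2,1) = max -> 4.081337
  V(2,2) = exp(-r*dt) * [p*0.000000 + (1-p)*0.000000] = 0.000000; exercise = 0.000000; V(2,2) = max -> 0.000000
  V(1,0) = exp(-r*dt) * [p*19.236681 + (1-p)*4.081337] = 11.154091; exercise = 8.254306; V(1,0) = max -> 11.154091
  V(1,1) = exp(-r*dt) * [p*4.081337 + (1-p)*0.000000] = 1.911269; exercise = 0.000000; V(1,1) = max -> 1.911269
  V(0,0) = exp(-r*dt) * [p*11.154091 + (1-p)*1.911269] = 6.228201; exercise = 0.000000; V(0,0) = max -> 6.228201


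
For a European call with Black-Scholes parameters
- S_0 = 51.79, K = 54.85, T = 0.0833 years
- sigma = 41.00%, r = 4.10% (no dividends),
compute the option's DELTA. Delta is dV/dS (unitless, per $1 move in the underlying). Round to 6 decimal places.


Answer: Delta = 0.345652

Derivation:
d1 = -0.3970860967; d2 = -0.5154192282
phi(d1) = 0.3686980667; exp(-qT) = 1.0000000000; exp(-rT) = 0.9965905255
N(d1) = 0.3456519861
Delta = exp(-qT) * N(d1) = 1.0000000000 * 0.3456519861 = 0.345652


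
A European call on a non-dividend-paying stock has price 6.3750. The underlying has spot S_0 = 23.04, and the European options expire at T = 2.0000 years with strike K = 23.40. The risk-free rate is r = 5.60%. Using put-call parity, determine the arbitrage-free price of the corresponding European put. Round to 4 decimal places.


Answer: Put price = 4.2556

Derivation:
Put-call parity: C - P = S_0 * exp(-qT) - K * exp(-rT).
S_0 * exp(-qT) = 23.0400 * 1.00000000 = 23.04000000
K * exp(-rT) = 23.4000 * 0.89404426 = 20.92063563
P = C - S*exp(-qT) + K*exp(-rT)
P = 6.3750 - 23.04000000 + 20.92063563 = 4.2556


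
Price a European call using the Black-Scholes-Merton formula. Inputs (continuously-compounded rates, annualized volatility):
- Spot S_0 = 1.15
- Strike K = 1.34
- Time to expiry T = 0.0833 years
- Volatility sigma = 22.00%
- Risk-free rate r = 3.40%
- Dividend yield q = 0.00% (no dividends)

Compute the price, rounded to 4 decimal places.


Answer: Price = 0.0002

Derivation:
d1 = (ln(S/K) + (r - q + 0.5*sigma^2) * T) / (sigma * sqrt(T)) = -2.33180068
d2 = d1 - sigma * sqrt(T) = -2.39529650
exp(-rT) = 0.99717181; exp(-qT) = 1.00000000
C = S_0 * exp(-qT) * N(d1) - K * exp(-rT) * N(d2)
N(d1) = 0.00985559; N(d2) = 0.00830346
C = 1.1500 * 1.00000000 * 0.00985559 - 1.3400 * 0.99717181 * 0.00830346 = 0.0002


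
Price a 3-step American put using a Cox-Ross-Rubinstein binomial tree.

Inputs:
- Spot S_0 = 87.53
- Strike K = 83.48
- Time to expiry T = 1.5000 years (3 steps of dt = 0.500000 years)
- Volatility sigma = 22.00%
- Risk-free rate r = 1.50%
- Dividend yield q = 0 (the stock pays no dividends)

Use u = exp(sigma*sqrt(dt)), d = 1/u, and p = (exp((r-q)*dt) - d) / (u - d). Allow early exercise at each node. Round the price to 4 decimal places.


dt = T/N = 0.500000
u = exp(sigma*sqrt(dt)) = 1.168316; d = 1/u = 0.855933
p = (exp((r-q)*dt) - d) / (u - d) = 0.485287
Discount per step: exp(-r*dt) = 0.992528
Stock lattice S(k, i) with i counting down-moves:
  k=0: S(0,0) = 87.5300
  k=1: S(1,0) = 102.2627; S(1,1) = 74.9198
  k=2: S(2,0) = 119.4752; S(2,1) = 87.5300; S(2,2) = 64.1263
  k=3: S(3,0) = 139.5848; S(3,1) = 102.2627; S(3,2) = 74.9198; S(3,3) = 54.8878
Terminal payoffs V(N, i) = max(K - S_T, 0):
  V(3,0) = 0.000000; V(3,1) = 0.000000; V(3,2) = 8.560208; V(3,3) = 28.592199
Backward induction: V(k, i) = exp(-r*dt) * [p * V(k+1, i) + (1-p) * V(k+1, i+1)]; then take max(V_cont, immediate exercise) for American.
  V(2,0) = exp(-r*dt) * [p*0.000000 + (1-p)*0.000000] = 0.000000; exercise = 0.000000; V(2,0) = max -> 0.000000
  V(2,1) = exp(-r*dt) * [p*0.000000 + (1-p)*8.560208] = 4.373132; exercise = 0.000000; V(2,1) = max -> 4.373132
  V(2,2) = exp(-r*dt) * [p*8.560208 + (1-p)*28.592199] = 18.729940; exercise = 19.353698; V(2,2) = max -> 19.353698
  V(1,0) = exp(-r*dt) * [p*0.000000 + (1-p)*4.373132] = 2.234091; exercise = 0.000000; V(1,0) = max -> 2.234091
  V(1,1) = exp(-r*dt) * [p*4.373132 + (1-p)*19.353698] = 11.993541; exercise = 8.560208; V(1,1) = max -> 11.993541
  V(0,0) = exp(-r*dt) * [p*2.234091 + (1-p)*11.993541] = 7.203184; exercise = 0.000000; V(0,0) = max -> 7.203184

Answer: Price = V(0,0) = 7.2032


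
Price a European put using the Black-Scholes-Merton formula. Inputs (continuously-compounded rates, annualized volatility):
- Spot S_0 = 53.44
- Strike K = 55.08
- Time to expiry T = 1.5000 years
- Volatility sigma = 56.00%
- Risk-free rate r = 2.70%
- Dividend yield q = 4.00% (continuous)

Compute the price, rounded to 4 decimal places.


d1 = (ln(S/K) + (r - q + 0.5*sigma^2) * T) / (sigma * sqrt(T)) = 0.27042491
d2 = d1 - sigma * sqrt(T) = -0.41543221
exp(-rT) = 0.96030916; exp(-qT) = 0.94176453
P = K * exp(-rT) * N(-d2) - S_0 * exp(-qT) * N(-d1)
N(-d1) = 0.39341669; N(-d2) = 0.66108724
P = 55.0800 * 0.96030916 * 0.66108724 - 53.4400 * 0.94176453 * 0.39341669 = 15.1676

Answer: Price = 15.1676


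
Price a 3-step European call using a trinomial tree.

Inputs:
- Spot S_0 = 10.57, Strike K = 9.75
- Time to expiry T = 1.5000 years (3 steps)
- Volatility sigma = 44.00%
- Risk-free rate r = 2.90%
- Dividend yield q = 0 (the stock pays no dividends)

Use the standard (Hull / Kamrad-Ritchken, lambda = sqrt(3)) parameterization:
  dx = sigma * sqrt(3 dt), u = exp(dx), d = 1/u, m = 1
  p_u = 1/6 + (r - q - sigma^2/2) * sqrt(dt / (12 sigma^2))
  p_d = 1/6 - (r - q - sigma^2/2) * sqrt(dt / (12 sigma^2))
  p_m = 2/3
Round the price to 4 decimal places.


Answer: Price = V(0,0) = 2.6970

Derivation:
dt = T/N = 0.500000; dx = sigma*sqrt(3*dt) = 0.538888
u = exp(dx) = 1.714099; d = 1/u = 0.583397
p_u = 0.135213, p_m = 0.666667, p_d = 0.198120
Discount per step: exp(-r*dt) = 0.985605
Stock lattice S(k, j) with j the centered position index:
  k=0: S(0,+0) = 10.5700
  k=1: S(1,-1) = 6.1665; S(1,+0) = 10.5700; S(1,+1) = 18.1180
  k=2: S(2,-2) = 3.5975; S(2,-1) = 6.1665; S(2,+0) = 10.5700; S(2,+1) = 18.1180; S(2,+2) = 31.0561
  k=3: S(3,-3) = 2.0988; S(3,-2) = 3.5975; S(3,-1) = 6.1665; S(3,+0) = 10.5700; S(3,+1) = 18.1180; S(3,+2) = 31.0561; S(3,+3) = 53.2332
Terminal payoffs V(N, j) = max(S_T - K, 0):
  V(3,-3) = 0.000000; V(3,-2) = 0.000000; V(3,-1) = 0.000000; V(3,+0) = 0.820000; V(3,+1) = 8.368029; V(3,+2) = 21.306101; V(3,+3) = 43.483241
Backward induction: V(k, j) = exp(-r*dt) * [p_u * V(k+1, j+1) + p_m * V(k+1, j) + p_d * V(k+1, j-1)]
  V(2,-2) = exp(-r*dt) * [p_u*0.000000 + p_m*0.000000 + p_d*0.000000] = 0.000000
  V(2,-1) = exp(-r*dt) * [p_u*0.820000 + p_m*0.000000 + p_d*0.000000] = 0.109279
  V(2,+0) = exp(-r*dt) * [p_u*8.368029 + p_m*0.820000 + p_d*0.000000] = 1.653976
  V(2,+1) = exp(-r*dt) * [p_u*21.306101 + p_m*8.368029 + p_d*0.820000] = 8.497890
  V(2,+2) = exp(-r*dt) * [p_u*43.483241 + p_m*21.306101 + p_d*8.368029] = 21.428467
  V(1,-1) = exp(-r*dt) * [p_u*1.653976 + p_m*0.109279 + p_d*0.000000] = 0.292223
  V(1,+0) = exp(-r*dt) * [p_u*8.497890 + p_m*1.653976 + p_d*0.109279] = 2.240600
  V(1,+1) = exp(-r*dt) * [p_u*21.428467 + p_m*8.497890 + p_d*1.653976] = 8.762373
  V(0,+0) = exp(-r*dt) * [p_u*8.762373 + p_m*2.240600 + p_d*0.292223] = 2.697024


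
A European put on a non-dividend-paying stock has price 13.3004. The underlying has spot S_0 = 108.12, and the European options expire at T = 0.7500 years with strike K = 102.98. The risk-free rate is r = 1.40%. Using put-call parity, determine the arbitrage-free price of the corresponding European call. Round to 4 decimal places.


Answer: Call price = 19.5160

Derivation:
Put-call parity: C - P = S_0 * exp(-qT) - K * exp(-rT).
S_0 * exp(-qT) = 108.1200 * 1.00000000 = 108.12000000
K * exp(-rT) = 102.9800 * 0.98955493 = 101.90436696
C = P + S*exp(-qT) - K*exp(-rT)
C = 13.3004 + 108.12000000 - 101.90436696 = 19.5160


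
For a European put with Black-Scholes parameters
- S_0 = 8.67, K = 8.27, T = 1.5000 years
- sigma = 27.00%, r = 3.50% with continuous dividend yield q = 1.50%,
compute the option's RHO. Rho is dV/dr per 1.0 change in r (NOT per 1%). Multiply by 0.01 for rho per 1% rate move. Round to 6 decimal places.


d1 = 0.3989017687; d2 = 0.0682206534
phi(d1) = 0.3684317320; exp(-qT) = 0.9777512372; exp(-rT) = 0.9488543211
N(-d2) = 0.4728049931
Rho = -K*T*exp(-rT)*N(-d2) = -8.2700 * 1.5000 * 0.9488543211 * 0.4728049931 = -5.565169

Answer: Rho = -5.565169


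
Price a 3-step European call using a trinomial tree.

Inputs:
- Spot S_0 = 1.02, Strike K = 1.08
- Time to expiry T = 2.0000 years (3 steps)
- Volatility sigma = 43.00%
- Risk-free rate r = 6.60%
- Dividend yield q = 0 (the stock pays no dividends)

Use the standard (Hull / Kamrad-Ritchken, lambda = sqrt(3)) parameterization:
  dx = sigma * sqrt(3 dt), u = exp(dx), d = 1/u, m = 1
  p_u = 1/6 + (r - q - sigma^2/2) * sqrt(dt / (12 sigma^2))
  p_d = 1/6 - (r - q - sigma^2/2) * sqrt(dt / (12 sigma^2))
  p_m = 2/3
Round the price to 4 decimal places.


dt = T/N = 0.666667; dx = sigma*sqrt(3*dt) = 0.608112
u = exp(dx) = 1.836960; d = 1/u = 0.544378
p_u = 0.152168, p_m = 0.666667, p_d = 0.181165
Discount per step: exp(-r*dt) = 0.956954
Stock lattice S(k, j) with j the centered position index:
  k=0: S(0,+0) = 1.0200
  k=1: S(1,-1) = 0.5553; S(1,+0) = 1.0200; S(1,+1) = 1.8737
  k=2: S(2,-2) = 0.3023; S(2,-1) = 0.5553; S(2,+0) = 1.0200; S(2,+1) = 1.8737; S(2,+2) = 3.4419
  k=3: S(3,-3) = 0.1646; S(3,-2) = 0.3023; S(3,-1) = 0.5553; S(3,+0) = 1.0200; S(3,+1) = 1.8737; S(3,+2) = 3.4419; S(3,+3) = 6.3226
Terminal payoffs V(N, j) = max(S_T - K, 0):
  V(3,-3) = 0.000000; V(3,-2) = 0.000000; V(3,-1) = 0.000000; V(3,+0) = 0.000000; V(3,+1) = 0.793699; V(3,+2) = 2.361909; V(3,+3) = 5.242648
Backward induction: V(k, j) = exp(-r*dt) * [p_u * V(k+1, j+1) + p_m * V(k+1, j) + p_d * V(k+1, j-1)]
  V(2,-2) = exp(-r*dt) * [p_u*0.000000 + p_m*0.000000 + p_d*0.000000] = 0.000000
  V(2,-1) = exp(-r*dt) * [p_u*0.000000 + p_m*0.000000 + p_d*0.000000] = 0.000000
  V(2,+0) = exp(-r*dt) * [p_u*0.793699 + p_m*0.000000 + p_d*0.000000] = 0.115577
  V(2,+1) = exp(-r*dt) * [p_u*2.361909 + p_m*0.793699 + p_d*0.000000] = 0.850292
  V(2,+2) = exp(-r*dt) * [p_u*5.242648 + p_m*2.361909 + p_d*0.793699] = 2.407850
  V(1,-1) = exp(-r*dt) * [p_u*0.115577 + p_m*0.000000 + p_d*0.000000] = 0.016830
  V(1,+0) = exp(-r*dt) * [p_u*0.850292 + p_m*0.115577 + p_d*0.000000] = 0.197552
  V(1,+1) = exp(-r*dt) * [p_u*2.407850 + p_m*0.850292 + p_d*0.115577] = 0.913124
  V(0,+0) = exp(-r*dt) * [p_u*0.913124 + p_m*0.197552 + p_d*0.016830] = 0.261917

Answer: Price = V(0,0) = 0.2619


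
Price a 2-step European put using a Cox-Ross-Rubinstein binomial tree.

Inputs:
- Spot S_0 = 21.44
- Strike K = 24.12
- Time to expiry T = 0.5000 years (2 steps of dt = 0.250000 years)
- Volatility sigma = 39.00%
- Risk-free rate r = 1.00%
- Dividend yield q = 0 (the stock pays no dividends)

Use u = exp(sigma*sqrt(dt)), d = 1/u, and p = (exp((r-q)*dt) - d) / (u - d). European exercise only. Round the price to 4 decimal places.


Answer: Price = V(0,0) = 4.1333

Derivation:
dt = T/N = 0.250000
u = exp(sigma*sqrt(dt)) = 1.215311; d = 1/u = 0.822835
p = (exp((r-q)*dt) - d) / (u - d) = 0.457782
Discount per step: exp(-r*dt) = 0.997503
Stock lattice S(k, i) with i counting down-moves:
  k=0: S(0,0) = 21.4400
  k=1: S(1,0) = 26.0563; S(1,1) = 17.6416
  k=2: S(2,0) = 31.6665; S(2,1) = 21.4400; S(2,2) = 14.5161
Terminal payoffs V(N, i) = max(K - S_T, 0):
  V(2,0) = 0.000000; V(2,1) = 2.680000; V(2,2) = 9.603901
Backward induction: V(k, i) = exp(-r*dt) * [p * V(k+1, i) + (1-p) * V(k+1, i+1)].
  V(1,0) = exp(-r*dt) * [p*0.000000 + (1-p)*2.680000] = 1.449517
  V(1,1) = exp(-r*dt) * [p*2.680000 + (1-p)*9.603901] = 6.418200
  V(0,0) = exp(-r*dt) * [p*1.449517 + (1-p)*6.418200] = 4.133282


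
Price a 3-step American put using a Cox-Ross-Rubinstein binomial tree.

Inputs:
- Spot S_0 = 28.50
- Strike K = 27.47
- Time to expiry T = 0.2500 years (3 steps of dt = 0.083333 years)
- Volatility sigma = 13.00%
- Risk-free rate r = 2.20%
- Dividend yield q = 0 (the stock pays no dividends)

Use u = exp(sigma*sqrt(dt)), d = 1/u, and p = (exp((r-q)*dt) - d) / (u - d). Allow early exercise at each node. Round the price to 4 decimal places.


Answer: Price = V(0,0) = 0.2463

Derivation:
dt = T/N = 0.083333
u = exp(sigma*sqrt(dt)) = 1.038241; d = 1/u = 0.963168
p = (exp((r-q)*dt) - d) / (u - d) = 0.515062
Discount per step: exp(-r*dt) = 0.998168
Stock lattice S(k, i) with i counting down-moves:
  k=0: S(0,0) = 28.5000
  k=1: S(1,0) = 29.5899; S(1,1) = 27.4503
  k=2: S(2,0) = 30.7214; S(2,1) = 28.5000; S(2,2) = 26.4392
  k=3: S(3,0) = 31.8962; S(3,1) = 29.5899; S(3,2) = 27.4503; S(3,3) = 25.4654
Terminal payoffs V(N, i) = max(K - S_T, 0):
  V(3,0) = 0.000000; V(3,1) = 0.000000; V(3,2) = 0.019721; V(3,3) = 2.004597
Backward induction: V(k, i) = exp(-r*dt) * [p * V(k+1, i) + (1-p) * V(k+1, i+1)]; then take max(V_cont, immediate exercise) for American.
  V(2,0) = exp(-r*dt) * [p*0.000000 + (1-p)*0.000000] = 0.000000; exercise = 0.000000; V(2,0) = max -> 0.000000
  V(2,1) = exp(-r*dt) * [p*0.000000 + (1-p)*0.019721] = 0.009546; exercise = 0.000000; V(2,1) = max -> 0.009546
  V(2,2) = exp(-r*dt) * [p*0.019721 + (1-p)*2.004597] = 0.980463; exercise = 1.030779; V(2,2) = max -> 1.030779
  V(1,0) = exp(-r*dt) * [p*0.000000 + (1-p)*0.009546] = 0.004621; exercise = 0.000000; V(1,0) = max -> 0.004621
  V(1,1) = exp(-r*dt) * [p*0.009546 + (1-p)*1.030779] = 0.503856; exercise = 0.019721; V(1,1) = max -> 0.503856
  V(0,0) = exp(-r*dt) * [p*0.004621 + (1-p)*0.503856] = 0.246267; exercise = 0.000000; V(0,0) = max -> 0.246267


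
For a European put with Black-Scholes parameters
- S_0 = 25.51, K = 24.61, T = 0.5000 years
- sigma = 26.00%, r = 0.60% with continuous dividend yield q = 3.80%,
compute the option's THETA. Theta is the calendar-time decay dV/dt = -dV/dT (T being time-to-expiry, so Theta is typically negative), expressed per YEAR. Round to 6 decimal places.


d1 = 0.2002617118; d2 = 0.0164139487
phi(d1) = 0.3910222130; exp(-qT) = 0.9811793622; exp(-rT) = 0.9970044955
Theta = -S*exp(-qT)*phi(d1)*sigma/(2*sqrt(T)) + r*K*exp(-rT)*N(-d2) - q*S*exp(-qT)*N(-d1)
N(-d1) = 0.4206379528; N(-d2) = 0.4934520759; sqrt(T) = 0.7071067812
Term 1 = -25.5100 * 0.9811793622 * 0.3910222130 * 0.2600 / (2 * 0.7071067812) = -1.7993624073
Term 2 = 0.0060 * 24.6100 * 0.9970044955 * 0.4934520759 = 0.0726448717
Term 3 = -0.0380 * 25.5100 * 0.9811793622 * 0.4206379528 = -0.4000837527
Theta = -1.7993624073 + (0.0726448717) + (-0.4000837527) = -2.126801

Answer: Theta = -2.126801


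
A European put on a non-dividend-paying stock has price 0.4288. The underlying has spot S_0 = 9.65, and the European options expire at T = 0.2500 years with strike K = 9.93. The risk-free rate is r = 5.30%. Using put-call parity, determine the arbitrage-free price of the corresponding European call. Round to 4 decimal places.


Put-call parity: C - P = S_0 * exp(-qT) - K * exp(-rT).
S_0 * exp(-qT) = 9.6500 * 1.00000000 = 9.65000000
K * exp(-rT) = 9.9300 * 0.98683739 = 9.79929533
C = P + S*exp(-qT) - K*exp(-rT)
C = 0.4288 + 9.65000000 - 9.79929533 = 0.2795

Answer: Call price = 0.2795


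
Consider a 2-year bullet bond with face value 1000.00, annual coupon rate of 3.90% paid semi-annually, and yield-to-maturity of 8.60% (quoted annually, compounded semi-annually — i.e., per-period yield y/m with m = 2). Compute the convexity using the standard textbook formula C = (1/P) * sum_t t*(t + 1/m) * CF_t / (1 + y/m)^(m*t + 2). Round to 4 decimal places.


Coupon per period c = face * coupon_rate / m = 19.500000
Periods per year m = 2; per-period yield y/m = 0.043000
Number of cashflows N = 4
Cashflows (t years, CF_t, discount factor 1/(1+y/m)^(m*t), PV):
  t = 0.5000: CF_t = 19.500000, DF = 0.958773, PV = 18.696069
  t = 1.0000: CF_t = 19.500000, DF = 0.919245, PV = 17.925282
  t = 1.5000: CF_t = 19.500000, DF = 0.881347, PV = 17.186272
  t = 2.0000: CF_t = 1019.500000, DF = 0.845012, PV = 861.489516
Price P = sum_t PV_t = 915.297139
Convexity numerator sum_t t*(t + 1/m) * CF_t / (1+y/m)^(m*t + 2):
  t = 0.5000: term = 8.593136
  t = 1.0000: term = 24.716595
  t = 1.5000: term = 47.395196
  t = 2.0000: term = 3959.600623
Convexity = (1/P) * sum = 4040.305550 / 915.297139 = 4.414201

Answer: Convexity = 4.4142


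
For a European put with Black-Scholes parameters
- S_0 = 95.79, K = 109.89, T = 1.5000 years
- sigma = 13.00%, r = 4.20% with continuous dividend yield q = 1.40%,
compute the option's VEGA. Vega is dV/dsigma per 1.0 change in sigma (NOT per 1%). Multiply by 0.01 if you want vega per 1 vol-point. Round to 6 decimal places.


Answer: Vega = 40.054031

Derivation:
d1 = -0.5190818606; d2 = -0.6782986939
phi(d1) = 0.3486587872; exp(-qT) = 0.9792189646; exp(-rT) = 0.9389434737
Vega = S * exp(-qT) * phi(d1) * sqrt(T) = 95.7900 * 0.9792189646 * 0.3486587872 * 1.2247448714 = 40.054031


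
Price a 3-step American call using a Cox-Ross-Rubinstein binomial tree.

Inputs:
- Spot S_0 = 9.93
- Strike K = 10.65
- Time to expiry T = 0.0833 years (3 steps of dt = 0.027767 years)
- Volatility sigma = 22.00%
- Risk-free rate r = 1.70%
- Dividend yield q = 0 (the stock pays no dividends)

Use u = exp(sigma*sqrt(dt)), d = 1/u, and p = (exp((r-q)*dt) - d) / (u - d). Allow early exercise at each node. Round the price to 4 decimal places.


Answer: Price = V(0,0) = 0.0533

Derivation:
dt = T/N = 0.027767
u = exp(sigma*sqrt(dt)) = 1.037340; d = 1/u = 0.964004
p = (exp((r-q)*dt) - d) / (u - d) = 0.497274
Discount per step: exp(-r*dt) = 0.999528
Stock lattice S(k, i) with i counting down-moves:
  k=0: S(0,0) = 9.9300
  k=1: S(1,0) = 10.3008; S(1,1) = 9.5726
  k=2: S(2,0) = 10.6854; S(2,1) = 9.9300; S(2,2) = 9.2280
  k=3: S(3,0) = 11.0844; S(3,1) = 10.3008; S(3,2) = 9.5726; S(3,3) = 8.8958
Terminal payoffs V(N, i) = max(S_T - K, 0):
  V(3,0) = 0.434397; V(3,1) = 0.000000; V(3,2) = 0.000000; V(3,3) = 0.000000
Backward induction: V(k, i) = exp(-r*dt) * [p * V(k+1, i) + (1-p) * V(k+1, i+1)]; then take max(V_cont, immediate exercise) for American.
  V(2,0) = exp(-r*dt) * [p*0.434397 + (1-p)*0.000000] = 0.215913; exercise = 0.035409; V(2,0) = max -> 0.215913
  V(2,1) = exp(-r*dt) * [p*0.000000 + (1-p)*0.000000] = 0.000000; exercise = 0.000000; V(2,1) = max -> 0.000000
  V(2,2) = exp(-r*dt) * [p*0.000000 + (1-p)*0.000000] = 0.000000; exercise = 0.000000; V(2,2) = max -> 0.000000
  V(1,0) = exp(-r*dt) * [p*0.215913 + (1-p)*0.000000] = 0.107317; exercise = 0.000000; V(1,0) = max -> 0.107317
  V(1,1) = exp(-r*dt) * [p*0.000000 + (1-p)*0.000000] = 0.000000; exercise = 0.000000; V(1,1) = max -> 0.000000
  V(0,0) = exp(-r*dt) * [p*0.107317 + (1-p)*0.000000] = 0.053341; exercise = 0.000000; V(0,0) = max -> 0.053341


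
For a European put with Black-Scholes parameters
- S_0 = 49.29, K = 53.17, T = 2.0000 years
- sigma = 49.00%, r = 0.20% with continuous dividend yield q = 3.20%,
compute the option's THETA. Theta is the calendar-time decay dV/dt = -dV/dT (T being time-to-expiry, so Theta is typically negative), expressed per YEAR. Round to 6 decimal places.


Answer: Theta = -3.735812

Derivation:
d1 = 0.1505515380; d2 = -0.5424131075
phi(d1) = 0.3944466367; exp(-qT) = 0.9380049995; exp(-rT) = 0.9960079893
Theta = -S*exp(-qT)*phi(d1)*sigma/(2*sqrt(T)) + r*K*exp(-rT)*N(-d2) - q*S*exp(-qT)*N(-d1)
N(-d1) = 0.4401647463; N(-d2) = 0.7062330240; sqrt(T) = 1.4142135624
Term 1 = -49.2900 * 0.9380049995 * 0.3944466367 * 0.4900 / (2 * 1.4142135624) = -3.1593905527
Term 2 = 0.0020 * 53.1700 * 0.9960079893 * 0.7062330240 = 0.0748010165
Term 3 = -0.0320 * 49.2900 * 0.9380049995 * 0.4401647463 = -0.6512222128
Theta = -3.1593905527 + (0.0748010165) + (-0.6512222128) = -3.735812


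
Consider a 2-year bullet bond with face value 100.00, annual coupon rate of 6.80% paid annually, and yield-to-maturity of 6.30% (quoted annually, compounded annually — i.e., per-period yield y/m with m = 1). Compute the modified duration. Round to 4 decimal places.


Coupon per period c = face * coupon_rate / m = 6.800000
Periods per year m = 1; per-period yield y/m = 0.063000
Number of cashflows N = 2
Cashflows (t years, CF_t, discount factor 1/(1+y/m)^(m*t), PV):
  t = 1.0000: CF_t = 6.800000, DF = 0.940734, PV = 6.396990
  t = 2.0000: CF_t = 106.800000, DF = 0.884980, PV = 94.515867
Price P = sum_t PV_t = 100.912857
First compute Macaulay numerator sum_t t * PV_t:
  t * PV_t at t = 1.0000: 6.396990
  t * PV_t at t = 2.0000: 189.031734
Macaulay duration D = 195.428724 / 100.912857 = 1.936609
Modified duration = D / (1 + y/m) = 1.936609 / (1 + 0.063000) = 1.821833

Answer: Modified duration = 1.8218


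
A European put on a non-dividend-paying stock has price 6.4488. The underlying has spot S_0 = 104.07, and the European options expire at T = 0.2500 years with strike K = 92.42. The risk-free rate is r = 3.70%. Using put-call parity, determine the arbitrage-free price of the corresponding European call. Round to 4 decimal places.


Answer: Call price = 18.9497

Derivation:
Put-call parity: C - P = S_0 * exp(-qT) - K * exp(-rT).
S_0 * exp(-qT) = 104.0700 * 1.00000000 = 104.07000000
K * exp(-rT) = 92.4200 * 0.99079265 = 91.56905668
C = P + S*exp(-qT) - K*exp(-rT)
C = 6.4488 + 104.07000000 - 91.56905668 = 18.9497


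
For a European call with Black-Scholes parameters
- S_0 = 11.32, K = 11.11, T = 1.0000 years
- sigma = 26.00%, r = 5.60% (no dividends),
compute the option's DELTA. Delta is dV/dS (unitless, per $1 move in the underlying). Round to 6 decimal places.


d1 = 0.4174056505; d2 = 0.1574056505
phi(d1) = 0.3656596590; exp(-qT) = 1.0000000000; exp(-rT) = 0.9455391359
N(d1) = 0.6618091387
Delta = exp(-qT) * N(d1) = 1.0000000000 * 0.6618091387 = 0.661809

Answer: Delta = 0.661809


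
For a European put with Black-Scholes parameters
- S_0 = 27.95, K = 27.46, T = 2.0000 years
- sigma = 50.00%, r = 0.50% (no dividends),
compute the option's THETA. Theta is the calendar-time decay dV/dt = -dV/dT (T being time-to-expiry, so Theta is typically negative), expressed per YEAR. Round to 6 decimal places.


d1 = 0.3927084376; d2 = -0.3143983436
phi(d1) = 0.3693359957; exp(-qT) = 1.0000000000; exp(-rT) = 0.9900498337
Theta = -S*exp(-qT)*phi(d1)*sigma/(2*sqrt(T)) + r*K*exp(-rT)*N(-d2) - q*S*exp(-qT)*N(-d1)
N(-d1) = 0.3472674190; N(-d2) = 0.6233907430; sqrt(T) = 1.4142135624
Term 1 = -27.9500 * 1.0000000000 * 0.3693359957 * 0.5000 / (2 * 1.4142135624) = -1.8248554098
Term 2 = 0.0050 * 27.4600 * 0.9900498337 * 0.6233907430 = 0.0847398989
Term 3 = 0 (no dividend yield, q = 0)
Theta = -1.8248554098 + (0.0847398989) + (0.0000000000) = -1.740116

Answer: Theta = -1.740116


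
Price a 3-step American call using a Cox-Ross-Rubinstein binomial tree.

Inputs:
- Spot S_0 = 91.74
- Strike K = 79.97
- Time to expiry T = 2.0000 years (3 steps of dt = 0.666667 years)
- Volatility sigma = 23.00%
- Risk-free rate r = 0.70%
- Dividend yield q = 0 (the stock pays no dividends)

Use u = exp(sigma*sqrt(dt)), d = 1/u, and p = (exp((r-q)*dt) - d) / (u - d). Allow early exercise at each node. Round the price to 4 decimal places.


Answer: Price = V(0,0) = 18.6066

Derivation:
dt = T/N = 0.666667
u = exp(sigma*sqrt(dt)) = 1.206585; d = 1/u = 0.828785
p = (exp((r-q)*dt) - d) / (u - d) = 0.465570
Discount per step: exp(-r*dt) = 0.995344
Stock lattice S(k, i) with i counting down-moves:
  k=0: S(0,0) = 91.7400
  k=1: S(1,0) = 110.6921; S(1,1) = 76.0328
  k=2: S(2,0) = 133.5595; S(2,1) = 91.7400; S(2,2) = 63.0148
  k=3: S(3,0) = 161.1509; S(3,1) = 110.6921; S(3,2) = 76.0328; S(3,3) = 52.2258
Terminal payoffs V(N, i) = max(S_T - K, 0):
  V(3,0) = 81.180890; V(3,1) = 30.722125; V(3,2) = 0.000000; V(3,3) = 0.000000
Backward induction: V(k, i) = exp(-r*dt) * [p * V(k+1, i) + (1-p) * V(k+1, i+1)]; then take max(V_cont, immediate exercise) for American.
  V(2,0) = exp(-r*dt) * [p*81.180890 + (1-p)*30.722125] = 53.961803; exercise = 53.589479; V(2,0) = max -> 53.961803
  V(2,1) = exp(-r*dt) * [p*30.722125 + (1-p)*0.000000] = 14.236707; exercise = 11.770000; V(2,1) = max -> 14.236707
  V(2,2) = exp(-r*dt) * [p*0.000000 + (1-p)*0.000000] = 0.000000; exercise = 0.000000; V(2,2) = max -> 0.000000
  V(1,0) = exp(-r*dt) * [p*53.961803 + (1-p)*14.236707] = 32.579130; exercise = 30.722125; V(1,0) = max -> 32.579130
  V(1,1) = exp(-r*dt) * [p*14.236707 + (1-p)*0.000000] = 6.597325; exercise = 0.000000; V(1,1) = max -> 6.597325
  V(0,0) = exp(-r*dt) * [p*32.579130 + (1-p)*6.597325] = 18.606640; exercise = 11.770000; V(0,0) = max -> 18.606640
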